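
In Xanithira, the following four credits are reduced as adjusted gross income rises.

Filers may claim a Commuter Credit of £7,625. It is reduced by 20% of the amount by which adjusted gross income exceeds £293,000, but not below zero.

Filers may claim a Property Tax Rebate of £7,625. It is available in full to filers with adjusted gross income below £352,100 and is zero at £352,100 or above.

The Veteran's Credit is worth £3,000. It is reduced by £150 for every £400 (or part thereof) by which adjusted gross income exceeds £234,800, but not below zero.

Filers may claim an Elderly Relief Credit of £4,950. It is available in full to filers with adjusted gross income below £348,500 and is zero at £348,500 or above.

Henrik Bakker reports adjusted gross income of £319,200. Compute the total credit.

Commuter Credit: 20% of the £26,200 excess over £293,000 is £5,240; credit = £7,625 − £5,240 = £2,385.
Property Tax Rebate: £319,200 is below the £352,100 cutoff, so the full £7,625 applies.
Veteran's Credit: income exceeds £234,800 by £84,400 → 211 increments × £150 = £31,650 ≥ base, so the credit is £0.
Elderly Relief Credit: £319,200 is below the £348,500 cutoff, so the full £4,950 applies.
Total: £2,385 + £7,625 + £0 + £4,950 = £14,960.

£14,960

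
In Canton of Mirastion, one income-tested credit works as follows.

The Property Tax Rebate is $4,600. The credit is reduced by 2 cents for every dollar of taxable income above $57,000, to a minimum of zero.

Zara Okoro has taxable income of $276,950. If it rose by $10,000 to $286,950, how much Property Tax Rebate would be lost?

At $276,950 — 2% of the $219,950 excess over $57,000 is $4,399; credit = $4,600 − $4,399 = $201.
At $286,950 — 2% of the $229,950 excess over $57,000 is $4,599; credit = $4,600 − $4,599 = $1.
Lost: $201 − $1 = $200.

$200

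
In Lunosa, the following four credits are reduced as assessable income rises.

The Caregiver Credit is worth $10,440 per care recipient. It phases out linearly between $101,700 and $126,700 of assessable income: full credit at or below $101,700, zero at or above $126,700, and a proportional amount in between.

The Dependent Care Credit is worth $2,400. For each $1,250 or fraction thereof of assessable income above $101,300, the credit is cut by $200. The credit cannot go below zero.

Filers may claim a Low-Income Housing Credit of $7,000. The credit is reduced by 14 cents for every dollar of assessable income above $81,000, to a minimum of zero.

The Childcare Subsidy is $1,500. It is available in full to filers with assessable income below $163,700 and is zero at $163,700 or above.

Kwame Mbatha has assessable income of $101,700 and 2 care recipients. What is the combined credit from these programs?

Caregiver Credit: base = 2 × $10,440 = $20,880. $101,700 is at or below the $101,700 threshold, so the full $20,880 applies.
Dependent Care Credit: income exceeds $101,300 by $400, which is 1 full-or-partial $1,250 increment; reduction = 1 × $200 = $200, leaving $2,200.
Low-Income Housing Credit: 14% of the $20,700 excess over $81,000 is $2,898; credit = $7,000 − $2,898 = $4,102.
Childcare Subsidy: $101,700 is below the $163,700 cutoff, so the full $1,500 applies.
Total: $20,880 + $2,200 + $4,102 + $1,500 = $28,682.

$28,682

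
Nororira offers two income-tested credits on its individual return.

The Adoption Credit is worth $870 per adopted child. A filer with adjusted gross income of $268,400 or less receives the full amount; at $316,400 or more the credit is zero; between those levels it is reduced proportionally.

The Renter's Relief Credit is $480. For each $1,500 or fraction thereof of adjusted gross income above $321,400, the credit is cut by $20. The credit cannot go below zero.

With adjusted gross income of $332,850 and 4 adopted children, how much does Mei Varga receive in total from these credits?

Adoption Credit: base = 4 × $870 = $3,480. $332,850 is at or above $316,400, so the credit is $0.
Renter's Relief Credit: income exceeds $321,400 by $11,450, which is 8 full-or-partial $1,500 increments; reduction = 8 × $20 = $160, leaving $320.
Total: $0 + $320 = $320.

$320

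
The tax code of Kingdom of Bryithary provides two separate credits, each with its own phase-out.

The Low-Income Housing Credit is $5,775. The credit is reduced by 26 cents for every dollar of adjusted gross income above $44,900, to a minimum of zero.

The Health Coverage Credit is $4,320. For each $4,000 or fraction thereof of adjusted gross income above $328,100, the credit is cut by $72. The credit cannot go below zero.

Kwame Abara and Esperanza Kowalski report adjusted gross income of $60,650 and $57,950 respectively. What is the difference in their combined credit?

Kwame ($60,650): Low-Income Housing Credit: 26% of the $15,750 excess over $44,900 is $4,095; credit = $5,775 − $4,095 = $1,680. Health Coverage Credit: $60,650 is at or below the $328,100 threshold, so the full $4,320 applies. total $1,680 + $4,320 = $6,000
Esperanza ($57,950): Low-Income Housing Credit: 26% of the $13,050 excess over $44,900 is $3,393; credit = $5,775 − $3,393 = $2,382. Health Coverage Credit: $57,950 is at or below the $328,100 threshold, so the full $4,320 applies. total $2,382 + $4,320 = $6,702
Difference: |$6,000 − $6,702| = $702.

$702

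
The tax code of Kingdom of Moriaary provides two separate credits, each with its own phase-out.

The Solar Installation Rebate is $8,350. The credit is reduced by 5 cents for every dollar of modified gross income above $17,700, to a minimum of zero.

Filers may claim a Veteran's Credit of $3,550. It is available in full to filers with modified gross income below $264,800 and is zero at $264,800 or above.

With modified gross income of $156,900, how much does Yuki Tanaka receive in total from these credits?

Solar Installation Rebate: 5% of the $139,200 excess over $17,700 is $6,960; credit = $8,350 − $6,960 = $1,390.
Veteran's Credit: $156,900 is below the $264,800 cutoff, so the full $3,550 applies.
Total: $1,390 + $3,550 = $4,940.

$4,940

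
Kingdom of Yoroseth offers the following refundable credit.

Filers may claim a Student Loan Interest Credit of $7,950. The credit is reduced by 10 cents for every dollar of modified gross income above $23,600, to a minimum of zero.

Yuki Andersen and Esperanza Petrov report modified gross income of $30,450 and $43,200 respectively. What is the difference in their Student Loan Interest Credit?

Yuki ($30,450): Student Loan Interest Credit: 10% of the $6,850 excess over $23,600 is $685; credit = $7,950 − $685 = $7,265.
Esperanza ($43,200): Student Loan Interest Credit: 10% of the $19,600 excess over $23,600 is $1,960; credit = $7,950 − $1,960 = $5,990.
Difference: |$7,265 − $5,990| = $1,275.

$1,275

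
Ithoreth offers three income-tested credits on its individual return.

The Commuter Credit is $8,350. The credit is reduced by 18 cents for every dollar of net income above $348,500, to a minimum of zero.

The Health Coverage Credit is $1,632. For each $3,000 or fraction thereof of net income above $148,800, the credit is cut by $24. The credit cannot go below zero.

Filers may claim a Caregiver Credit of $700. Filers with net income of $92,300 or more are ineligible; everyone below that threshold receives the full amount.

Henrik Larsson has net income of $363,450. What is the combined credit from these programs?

Commuter Credit: 18% of the $14,950 excess over $348,500 is $2,691; credit = $8,350 − $2,691 = $5,659.
Health Coverage Credit: income exceeds $148,800 by $214,650 → 72 increments × $24 = $1,728 ≥ base, so the credit is $0.
Caregiver Credit: $363,450 meets or exceeds the $92,300 cutoff, so the credit is $0.
Total: $5,659 + $0 + $0 = $5,659.

$5,659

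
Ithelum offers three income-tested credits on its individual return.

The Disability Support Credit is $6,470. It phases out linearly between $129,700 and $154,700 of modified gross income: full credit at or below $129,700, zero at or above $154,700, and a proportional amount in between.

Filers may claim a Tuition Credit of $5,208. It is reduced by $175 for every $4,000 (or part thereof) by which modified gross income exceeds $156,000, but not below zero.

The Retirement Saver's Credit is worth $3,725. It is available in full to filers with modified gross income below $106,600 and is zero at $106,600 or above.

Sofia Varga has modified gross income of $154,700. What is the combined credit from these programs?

Disability Support Credit: $154,700 is at or above $154,700, so the credit is $0.
Tuition Credit: $154,700 is at or below the $156,000 threshold, so the full $5,208 applies.
Retirement Saver's Credit: $154,700 meets or exceeds the $106,600 cutoff, so the credit is $0.
Total: $0 + $5,208 + $0 = $5,208.

$5,208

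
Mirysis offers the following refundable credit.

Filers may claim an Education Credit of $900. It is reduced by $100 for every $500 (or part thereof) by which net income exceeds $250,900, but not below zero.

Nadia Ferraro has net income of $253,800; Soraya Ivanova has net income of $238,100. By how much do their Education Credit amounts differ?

Nadia ($253,800): Education Credit: income exceeds $250,900 by $2,900, which is 6 full-or-partial $500 increments; reduction = 6 × $100 = $600, leaving $300.
Soraya ($238,100): Education Credit: $238,100 is at or below the $250,900 threshold, so the full $900 applies.
Difference: |$300 − $900| = $600.

$600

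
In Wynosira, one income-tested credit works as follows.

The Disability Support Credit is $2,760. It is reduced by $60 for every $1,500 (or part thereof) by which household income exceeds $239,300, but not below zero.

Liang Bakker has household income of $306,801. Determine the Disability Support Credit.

Disability Support Credit: income exceeds $239,300 by $67,501 → 46 increments × $60 = $2,760 ≥ base, so the credit is $0.

$0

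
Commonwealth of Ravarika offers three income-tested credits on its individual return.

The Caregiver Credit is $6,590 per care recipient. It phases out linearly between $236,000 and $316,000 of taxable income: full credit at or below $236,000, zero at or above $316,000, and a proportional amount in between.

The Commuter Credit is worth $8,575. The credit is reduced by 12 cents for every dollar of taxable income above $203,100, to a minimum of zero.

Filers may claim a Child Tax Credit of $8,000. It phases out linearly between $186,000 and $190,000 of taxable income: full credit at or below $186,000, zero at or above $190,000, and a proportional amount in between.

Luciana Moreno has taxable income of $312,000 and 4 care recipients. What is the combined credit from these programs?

Caregiver Credit: base = 4 × $6,590 = $26,360. $312,000 is $76,000 into a $80,000 phase-out range, leaving 4,000/80,000 of the credit: $26,360 × 4,000/80,000 = $1,318.
Commuter Credit: 12% of the $108,900 excess over $203,100 is $13,068 ≥ base, so the credit is $0.
Child Tax Credit: $312,000 is at or above $190,000, so the credit is $0.
Total: $1,318 + $0 + $0 = $1,318.

$1,318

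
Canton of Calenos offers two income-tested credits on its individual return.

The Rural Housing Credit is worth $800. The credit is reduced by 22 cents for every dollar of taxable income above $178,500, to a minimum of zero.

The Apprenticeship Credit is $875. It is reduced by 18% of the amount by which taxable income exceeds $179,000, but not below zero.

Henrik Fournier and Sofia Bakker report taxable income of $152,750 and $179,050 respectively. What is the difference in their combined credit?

$130

Henrik ($152,750): Rural Housing Credit: $152,750 is at or below the $178,500 threshold, so the full $800 applies. Apprenticeship Credit: $152,750 is at or below the $179,000 threshold, so the full $875 applies. total $800 + $875 = $1,675
Sofia ($179,050): Rural Housing Credit: 22% of the $550 excess over $178,500 is $121; credit = $800 − $121 = $679. Apprenticeship Credit: 18% of the $50 excess over $179,000 is $9; credit = $875 − $9 = $866. total $679 + $866 = $1,545
Difference: |$1,675 − $1,545| = $130.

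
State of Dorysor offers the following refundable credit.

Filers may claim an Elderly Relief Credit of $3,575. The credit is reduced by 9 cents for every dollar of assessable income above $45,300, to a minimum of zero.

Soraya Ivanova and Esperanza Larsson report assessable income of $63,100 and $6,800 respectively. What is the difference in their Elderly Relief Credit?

$1,602

Soraya ($63,100): Elderly Relief Credit: 9% of the $17,800 excess over $45,300 is $1,602; credit = $3,575 − $1,602 = $1,973.
Esperanza ($6,800): Elderly Relief Credit: $6,800 is at or below the $45,300 threshold, so the full $3,575 applies.
Difference: |$1,973 − $3,575| = $1,602.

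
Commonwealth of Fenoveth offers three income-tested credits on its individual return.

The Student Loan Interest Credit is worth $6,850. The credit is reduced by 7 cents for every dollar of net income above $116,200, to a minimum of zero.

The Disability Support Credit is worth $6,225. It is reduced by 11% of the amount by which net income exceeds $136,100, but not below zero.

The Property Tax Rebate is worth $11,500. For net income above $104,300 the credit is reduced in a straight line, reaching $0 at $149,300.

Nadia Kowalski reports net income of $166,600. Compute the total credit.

$6,192

Student Loan Interest Credit: 7% of the $50,400 excess over $116,200 is $3,528; credit = $6,850 − $3,528 = $3,322.
Disability Support Credit: 11% of the $30,500 excess over $136,100 is $3,355; credit = $6,225 − $3,355 = $2,870.
Property Tax Rebate: $166,600 is at or above $149,300, so the credit is $0.
Total: $3,322 + $2,870 + $0 = $6,192.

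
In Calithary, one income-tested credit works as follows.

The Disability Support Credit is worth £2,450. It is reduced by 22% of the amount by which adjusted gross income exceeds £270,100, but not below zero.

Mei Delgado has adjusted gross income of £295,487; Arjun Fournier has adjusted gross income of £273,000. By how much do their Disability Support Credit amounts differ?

£1,812

Mei (£295,487): Disability Support Credit: 22% of the £25,387 excess over £270,100 is £5,585.14 ≥ base, so the credit is £0.
Arjun (£273,000): Disability Support Credit: 22% of the £2,900 excess over £270,100 is £638; credit = £2,450 − £638 = £1,812.
Difference: |£0 − £1,812| = £1,812.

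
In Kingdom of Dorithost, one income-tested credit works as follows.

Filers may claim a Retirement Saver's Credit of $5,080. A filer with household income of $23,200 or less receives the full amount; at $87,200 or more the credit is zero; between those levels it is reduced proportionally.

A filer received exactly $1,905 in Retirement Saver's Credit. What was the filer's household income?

$63,200

$1,905 is 1,905/5,080 of the full $5,080, so 3,175/5,080 of the $64,000 range has been used: income = $23,200 + $64,000 × 3,175/5,080 = $63,200.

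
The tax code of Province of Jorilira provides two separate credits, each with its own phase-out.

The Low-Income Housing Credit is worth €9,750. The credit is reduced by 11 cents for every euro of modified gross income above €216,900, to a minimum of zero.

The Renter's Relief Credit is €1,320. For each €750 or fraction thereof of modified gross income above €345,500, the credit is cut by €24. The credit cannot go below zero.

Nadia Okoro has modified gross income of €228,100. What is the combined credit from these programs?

Low-Income Housing Credit: 11% of the €11,200 excess over €216,900 is €1,232; credit = €9,750 − €1,232 = €8,518.
Renter's Relief Credit: €228,100 is at or below the €345,500 threshold, so the full €1,320 applies.
Total: €8,518 + €1,320 = €9,838.

€9,838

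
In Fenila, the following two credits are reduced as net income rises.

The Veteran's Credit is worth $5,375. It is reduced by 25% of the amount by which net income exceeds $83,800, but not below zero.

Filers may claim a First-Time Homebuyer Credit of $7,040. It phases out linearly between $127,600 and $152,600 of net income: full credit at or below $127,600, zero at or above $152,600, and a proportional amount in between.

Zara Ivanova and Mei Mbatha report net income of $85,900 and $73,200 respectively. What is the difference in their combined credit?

Zara ($85,900): Veteran's Credit: 25% of the $2,100 excess over $83,800 is $525; credit = $5,375 − $525 = $4,850. First-Time Homebuyer Credit: $85,900 is at or below the $127,600 threshold, so the full $7,040 applies. total $4,850 + $7,040 = $11,890
Mei ($73,200): Veteran's Credit: $73,200 is at or below the $83,800 threshold, so the full $5,375 applies. First-Time Homebuyer Credit: $73,200 is at or below the $127,600 threshold, so the full $7,040 applies. total $5,375 + $7,040 = $12,415
Difference: |$11,890 − $12,415| = $525.

$525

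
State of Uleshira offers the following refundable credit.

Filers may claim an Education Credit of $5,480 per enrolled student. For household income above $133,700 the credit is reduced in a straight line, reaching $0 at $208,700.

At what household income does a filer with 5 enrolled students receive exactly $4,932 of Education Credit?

Full credit = 5 × $5,480 = $27,400.
$4,932 is 4,932/27,400 of the full $27,400, so 22,468/27,400 of the $75,000 range has been used: income = $133,700 + $75,000 × 22,468/27,400 = $195,200.

$195,200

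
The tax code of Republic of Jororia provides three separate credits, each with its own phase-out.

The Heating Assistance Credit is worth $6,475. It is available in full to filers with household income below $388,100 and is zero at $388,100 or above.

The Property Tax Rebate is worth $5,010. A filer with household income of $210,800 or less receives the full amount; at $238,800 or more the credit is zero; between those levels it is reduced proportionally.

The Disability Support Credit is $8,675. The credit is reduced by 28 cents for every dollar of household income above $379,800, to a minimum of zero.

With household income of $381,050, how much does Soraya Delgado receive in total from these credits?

$14,800

Heating Assistance Credit: $381,050 is below the $388,100 cutoff, so the full $6,475 applies.
Property Tax Rebate: $381,050 is at or above $238,800, so the credit is $0.
Disability Support Credit: 28% of the $1,250 excess over $379,800 is $350; credit = $8,675 − $350 = $8,325.
Total: $6,475 + $0 + $8,325 = $14,800.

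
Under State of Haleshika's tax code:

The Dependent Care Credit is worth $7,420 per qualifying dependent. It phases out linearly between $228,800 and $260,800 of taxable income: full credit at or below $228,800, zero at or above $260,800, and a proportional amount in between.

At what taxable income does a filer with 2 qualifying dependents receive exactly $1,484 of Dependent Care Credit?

$257,600

Full credit = 2 × $7,420 = $14,840.
$1,484 is 1,484/14,840 of the full $14,840, so 13,356/14,840 of the $32,000 range has been used: income = $228,800 + $32,000 × 13,356/14,840 = $257,600.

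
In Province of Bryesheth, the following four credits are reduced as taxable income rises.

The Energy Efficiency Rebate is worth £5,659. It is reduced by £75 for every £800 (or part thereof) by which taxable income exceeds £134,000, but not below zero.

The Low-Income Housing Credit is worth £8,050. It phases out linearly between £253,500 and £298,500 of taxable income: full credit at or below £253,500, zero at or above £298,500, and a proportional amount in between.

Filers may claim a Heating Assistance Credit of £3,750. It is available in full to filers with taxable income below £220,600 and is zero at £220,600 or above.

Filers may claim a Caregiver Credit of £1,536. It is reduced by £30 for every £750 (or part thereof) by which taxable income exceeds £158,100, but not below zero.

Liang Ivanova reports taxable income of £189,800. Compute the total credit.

Energy Efficiency Rebate: income exceeds £134,000 by £55,800, which is 70 full-or-partial £800 increments; reduction = 70 × £75 = £5,250, leaving £409.
Low-Income Housing Credit: £189,800 is at or below the £253,500 threshold, so the full £8,050 applies.
Heating Assistance Credit: £189,800 is below the £220,600 cutoff, so the full £3,750 applies.
Caregiver Credit: income exceeds £158,100 by £31,700, which is 43 full-or-partial £750 increments; reduction = 43 × £30 = £1,290, leaving £246.
Total: £409 + £8,050 + £3,750 + £246 = £12,455.

£12,455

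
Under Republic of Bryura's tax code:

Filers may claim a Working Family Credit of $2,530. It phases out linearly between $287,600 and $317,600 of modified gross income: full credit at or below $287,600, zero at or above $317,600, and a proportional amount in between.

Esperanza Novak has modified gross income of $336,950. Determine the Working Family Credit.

$0

Working Family Credit: $336,950 is at or above $317,600, so the credit is $0.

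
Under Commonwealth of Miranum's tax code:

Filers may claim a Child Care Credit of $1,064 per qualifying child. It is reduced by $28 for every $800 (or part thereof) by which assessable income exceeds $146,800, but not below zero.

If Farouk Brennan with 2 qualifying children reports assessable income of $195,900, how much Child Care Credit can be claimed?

$392

Child Care Credit: base = 2 × $1,064 = $2,128. income exceeds $146,800 by $49,100, which is 62 full-or-partial $800 increments; reduction = 62 × $28 = $1,736, leaving $392.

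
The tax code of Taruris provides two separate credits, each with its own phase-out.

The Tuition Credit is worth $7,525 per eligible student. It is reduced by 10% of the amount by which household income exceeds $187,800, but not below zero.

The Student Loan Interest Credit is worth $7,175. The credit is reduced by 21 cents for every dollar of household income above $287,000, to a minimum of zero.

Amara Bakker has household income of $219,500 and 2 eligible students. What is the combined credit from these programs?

Tuition Credit: base = 2 × $7,525 = $15,050. 10% of the $31,700 excess over $187,800 is $3,170; credit = $15,050 − $3,170 = $11,880.
Student Loan Interest Credit: $219,500 is at or below the $287,000 threshold, so the full $7,175 applies.
Total: $11,880 + $7,175 = $19,055.

$19,055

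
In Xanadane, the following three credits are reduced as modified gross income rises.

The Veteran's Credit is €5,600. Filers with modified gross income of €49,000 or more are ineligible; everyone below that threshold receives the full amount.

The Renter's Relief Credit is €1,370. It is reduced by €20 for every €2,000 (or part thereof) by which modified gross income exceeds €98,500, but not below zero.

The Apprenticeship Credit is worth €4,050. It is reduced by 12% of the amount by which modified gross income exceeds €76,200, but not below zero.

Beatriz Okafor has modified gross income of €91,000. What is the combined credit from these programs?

Veteran's Credit: €91,000 meets or exceeds the €49,000 cutoff, so the credit is €0.
Renter's Relief Credit: €91,000 is at or below the €98,500 threshold, so the full €1,370 applies.
Apprenticeship Credit: 12% of the €14,800 excess over €76,200 is €1,776; credit = €4,050 − €1,776 = €2,274.
Total: €0 + €1,370 + €2,274 = €3,644.

€3,644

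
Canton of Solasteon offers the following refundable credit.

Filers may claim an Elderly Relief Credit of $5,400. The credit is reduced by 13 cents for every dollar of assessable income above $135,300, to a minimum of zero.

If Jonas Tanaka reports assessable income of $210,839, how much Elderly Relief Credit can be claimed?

Elderly Relief Credit: 13% of the $75,539 excess over $135,300 is $9,820.07 ≥ base, so the credit is $0.

$0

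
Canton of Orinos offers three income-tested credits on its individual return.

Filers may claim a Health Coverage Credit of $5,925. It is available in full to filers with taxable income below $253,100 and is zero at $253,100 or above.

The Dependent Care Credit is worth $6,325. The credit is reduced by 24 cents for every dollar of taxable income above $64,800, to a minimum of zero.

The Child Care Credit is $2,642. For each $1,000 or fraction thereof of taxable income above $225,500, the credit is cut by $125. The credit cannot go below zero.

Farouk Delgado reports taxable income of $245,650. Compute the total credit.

$5,942

Health Coverage Credit: $245,650 is below the $253,100 cutoff, so the full $5,925 applies.
Dependent Care Credit: 24% of the $180,850 excess over $64,800 is $43,404 ≥ base, so the credit is $0.
Child Care Credit: income exceeds $225,500 by $20,150, which is 21 full-or-partial $1,000 increments; reduction = 21 × $125 = $2,625, leaving $17.
Total: $5,925 + $0 + $17 = $5,942.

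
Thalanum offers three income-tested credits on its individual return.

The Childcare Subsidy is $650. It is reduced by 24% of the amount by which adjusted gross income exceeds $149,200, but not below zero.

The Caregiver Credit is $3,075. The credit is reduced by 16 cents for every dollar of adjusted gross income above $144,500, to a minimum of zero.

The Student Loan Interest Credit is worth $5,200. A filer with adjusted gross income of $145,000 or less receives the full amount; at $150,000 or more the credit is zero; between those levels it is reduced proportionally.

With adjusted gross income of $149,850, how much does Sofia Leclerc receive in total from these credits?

$2,869

Childcare Subsidy: 24% of the $650 excess over $149,200 is $156; credit = $650 − $156 = $494.
Caregiver Credit: 16% of the $5,350 excess over $144,500 is $856; credit = $3,075 − $856 = $2,219.
Student Loan Interest Credit: $149,850 is $4,850 into a $5,000 phase-out range, leaving 150/5,000 of the credit: $5,200 × 150/5,000 = $156.
Total: $494 + $2,219 + $156 = $2,869.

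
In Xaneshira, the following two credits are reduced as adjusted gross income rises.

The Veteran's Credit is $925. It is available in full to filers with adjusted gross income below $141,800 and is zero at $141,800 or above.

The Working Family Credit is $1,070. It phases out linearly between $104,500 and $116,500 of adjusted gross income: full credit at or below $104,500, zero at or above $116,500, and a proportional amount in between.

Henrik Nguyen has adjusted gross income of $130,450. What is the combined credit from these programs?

$925

Veteran's Credit: $130,450 is below the $141,800 cutoff, so the full $925 applies.
Working Family Credit: $130,450 is at or above $116,500, so the credit is $0.
Total: $925 + $0 = $925.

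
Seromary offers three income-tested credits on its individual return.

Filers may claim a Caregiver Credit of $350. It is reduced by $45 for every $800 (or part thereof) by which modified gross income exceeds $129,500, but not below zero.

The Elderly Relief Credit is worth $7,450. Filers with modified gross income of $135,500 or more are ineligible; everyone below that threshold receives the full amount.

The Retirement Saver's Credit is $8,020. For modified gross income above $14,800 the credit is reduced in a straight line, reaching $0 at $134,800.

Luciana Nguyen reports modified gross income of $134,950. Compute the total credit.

$7,485

Caregiver Credit: income exceeds $129,500 by $5,450, which is 7 full-or-partial $800 increments; reduction = 7 × $45 = $315, leaving $35.
Elderly Relief Credit: $134,950 is below the $135,500 cutoff, so the full $7,450 applies.
Retirement Saver's Credit: $134,950 is at or above $134,800, so the credit is $0.
Total: $35 + $7,450 + $0 = $7,485.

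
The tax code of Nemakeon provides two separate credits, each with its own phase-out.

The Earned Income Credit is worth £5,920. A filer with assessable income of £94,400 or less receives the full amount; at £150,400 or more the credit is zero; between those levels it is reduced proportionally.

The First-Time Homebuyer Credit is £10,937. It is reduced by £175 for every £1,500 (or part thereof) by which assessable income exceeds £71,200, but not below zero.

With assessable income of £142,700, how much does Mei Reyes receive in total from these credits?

£3,351

Earned Income Credit: £142,700 is £48,300 into a £56,000 phase-out range, leaving 7,700/56,000 of the credit: £5,920 × 7,700/56,000 = £814.
First-Time Homebuyer Credit: income exceeds £71,200 by £71,500, which is 48 full-or-partial £1,500 increments; reduction = 48 × £175 = £8,400, leaving £2,537.
Total: £814 + £2,537 = £3,351.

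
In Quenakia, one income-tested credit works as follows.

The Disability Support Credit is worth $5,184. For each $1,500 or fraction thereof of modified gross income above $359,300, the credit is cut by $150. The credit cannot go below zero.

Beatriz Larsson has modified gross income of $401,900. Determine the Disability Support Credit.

$834

Disability Support Credit: income exceeds $359,300 by $42,600, which is 29 full-or-partial $1,500 increments; reduction = 29 × $150 = $4,350, leaving $834.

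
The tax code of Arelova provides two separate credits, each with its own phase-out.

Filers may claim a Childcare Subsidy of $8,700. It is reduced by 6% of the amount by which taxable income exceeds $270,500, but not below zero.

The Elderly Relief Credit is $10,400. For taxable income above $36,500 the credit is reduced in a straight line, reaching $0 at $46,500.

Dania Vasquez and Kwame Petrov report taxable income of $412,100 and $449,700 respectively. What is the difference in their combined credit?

$204

Dania ($412,100): Childcare Subsidy: 6% of the $141,600 excess over $270,500 is $8,496; credit = $8,700 − $8,496 = $204. Elderly Relief Credit: $412,100 is at or above $46,500, so the credit is $0. total $204 + $0 = $204
Kwame ($449,700): Childcare Subsidy: 6% of the $179,200 excess over $270,500 is $10,752 ≥ base, so the credit is $0. Elderly Relief Credit: $449,700 is at or above $46,500, so the credit is $0. total $0 + $0 = $0
Difference: |$204 − $0| = $204.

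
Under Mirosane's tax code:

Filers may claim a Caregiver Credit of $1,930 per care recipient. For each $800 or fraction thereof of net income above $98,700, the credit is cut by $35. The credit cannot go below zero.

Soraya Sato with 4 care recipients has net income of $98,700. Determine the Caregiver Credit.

$7,720

Caregiver Credit: base = 4 × $1,930 = $7,720. $98,700 is at or below the $98,700 threshold, so the full $7,720 applies.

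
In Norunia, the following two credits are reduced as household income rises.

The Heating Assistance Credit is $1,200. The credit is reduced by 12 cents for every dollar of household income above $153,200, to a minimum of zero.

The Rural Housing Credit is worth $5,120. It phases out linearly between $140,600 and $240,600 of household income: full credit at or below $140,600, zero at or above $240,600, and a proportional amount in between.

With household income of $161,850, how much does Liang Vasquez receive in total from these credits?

$4,194

Heating Assistance Credit: 12% of the $8,650 excess over $153,200 is $1,038; credit = $1,200 − $1,038 = $162.
Rural Housing Credit: $161,850 is $21,250 into a $100,000 phase-out range, leaving 78,750/100,000 of the credit: $5,120 × 78,750/100,000 = $4,032.
Total: $162 + $4,032 = $4,194.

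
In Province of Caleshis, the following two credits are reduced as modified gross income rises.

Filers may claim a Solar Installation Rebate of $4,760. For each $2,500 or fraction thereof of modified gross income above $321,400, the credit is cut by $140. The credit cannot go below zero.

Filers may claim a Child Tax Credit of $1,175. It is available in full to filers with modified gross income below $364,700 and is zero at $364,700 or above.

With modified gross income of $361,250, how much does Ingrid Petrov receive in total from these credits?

$3,695

Solar Installation Rebate: income exceeds $321,400 by $39,850, which is 16 full-or-partial $2,500 increments; reduction = 16 × $140 = $2,240, leaving $2,520.
Child Tax Credit: $361,250 is below the $364,700 cutoff, so the full $1,175 applies.
Total: $2,520 + $1,175 = $3,695.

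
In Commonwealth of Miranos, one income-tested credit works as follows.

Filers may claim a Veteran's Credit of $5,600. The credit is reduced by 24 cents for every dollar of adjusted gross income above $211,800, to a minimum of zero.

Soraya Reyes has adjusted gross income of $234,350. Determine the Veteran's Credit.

$188

Veteran's Credit: 24% of the $22,550 excess over $211,800 is $5,412; credit = $5,600 − $5,412 = $188.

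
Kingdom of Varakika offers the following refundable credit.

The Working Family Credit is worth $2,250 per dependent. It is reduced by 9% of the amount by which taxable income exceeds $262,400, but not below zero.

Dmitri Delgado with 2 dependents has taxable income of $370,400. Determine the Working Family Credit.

$0

Working Family Credit: base = 2 × $2,250 = $4,500. 9% of the $108,000 excess over $262,400 is $9,720 ≥ base, so the credit is $0.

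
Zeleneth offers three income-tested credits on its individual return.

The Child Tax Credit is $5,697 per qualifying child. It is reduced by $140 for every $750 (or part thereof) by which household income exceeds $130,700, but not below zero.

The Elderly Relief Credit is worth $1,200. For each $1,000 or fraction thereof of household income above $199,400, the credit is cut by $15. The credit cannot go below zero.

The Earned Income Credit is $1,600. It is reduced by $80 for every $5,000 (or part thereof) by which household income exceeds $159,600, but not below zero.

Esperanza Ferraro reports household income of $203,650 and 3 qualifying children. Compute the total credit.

Child Tax Credit: base = 3 × $5,697 = $17,091. income exceeds $130,700 by $72,950, which is 98 full-or-partial $750 increments; reduction = 98 × $140 = $13,720, leaving $3,371.
Elderly Relief Credit: income exceeds $199,400 by $4,250, which is 5 full-or-partial $1,000 increments; reduction = 5 × $15 = $75, leaving $1,125.
Earned Income Credit: income exceeds $159,600 by $44,050, which is 9 full-or-partial $5,000 increments; reduction = 9 × $80 = $720, leaving $880.
Total: $3,371 + $1,125 + $880 = $5,376.

$5,376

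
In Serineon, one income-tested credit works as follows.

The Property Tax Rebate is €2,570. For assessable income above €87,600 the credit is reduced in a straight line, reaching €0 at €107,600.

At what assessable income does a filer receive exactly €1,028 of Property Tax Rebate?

€99,600

€1,028 is 1,028/2,570 of the full €2,570, so 1,542/2,570 of the €20,000 range has been used: income = €87,600 + €20,000 × 1,542/2,570 = €99,600.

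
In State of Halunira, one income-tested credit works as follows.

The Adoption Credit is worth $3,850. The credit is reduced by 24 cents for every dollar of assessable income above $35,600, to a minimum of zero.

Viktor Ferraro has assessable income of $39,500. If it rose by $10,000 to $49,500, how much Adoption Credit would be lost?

$2,400

At $39,500 — 24% of the $3,900 excess over $35,600 is $936; credit = $3,850 − $936 = $2,914.
At $49,500 — 24% of the $13,900 excess over $35,600 is $3,336; credit = $3,850 − $3,336 = $514.
Lost: $2,914 − $514 = $2,400.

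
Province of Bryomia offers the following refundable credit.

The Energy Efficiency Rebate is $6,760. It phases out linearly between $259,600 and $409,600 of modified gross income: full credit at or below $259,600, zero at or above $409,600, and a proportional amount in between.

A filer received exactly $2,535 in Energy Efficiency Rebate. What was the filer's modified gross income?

$353,350

$2,535 is 2,535/6,760 of the full $6,760, so 4,225/6,760 of the $150,000 range has been used: income = $259,600 + $150,000 × 4,225/6,760 = $353,350.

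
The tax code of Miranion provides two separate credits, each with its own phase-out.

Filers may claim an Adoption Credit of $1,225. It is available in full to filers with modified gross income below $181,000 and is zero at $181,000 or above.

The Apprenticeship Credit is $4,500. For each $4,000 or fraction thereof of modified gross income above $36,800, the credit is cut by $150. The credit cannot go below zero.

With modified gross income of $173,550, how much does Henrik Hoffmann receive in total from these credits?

Adoption Credit: $173,550 is below the $181,000 cutoff, so the full $1,225 applies.
Apprenticeship Credit: income exceeds $36,800 by $136,750 → 35 increments × $150 = $5,250 ≥ base, so the credit is $0.
Total: $1,225 + $0 = $1,225.

$1,225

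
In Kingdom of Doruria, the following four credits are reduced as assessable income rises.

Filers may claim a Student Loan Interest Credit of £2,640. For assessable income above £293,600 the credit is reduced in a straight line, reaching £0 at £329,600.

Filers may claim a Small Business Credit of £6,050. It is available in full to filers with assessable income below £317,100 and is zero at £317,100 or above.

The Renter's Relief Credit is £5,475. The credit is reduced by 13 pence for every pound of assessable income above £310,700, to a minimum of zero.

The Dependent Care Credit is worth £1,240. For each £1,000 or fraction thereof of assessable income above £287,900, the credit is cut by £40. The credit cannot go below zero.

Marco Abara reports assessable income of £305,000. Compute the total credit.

Student Loan Interest Credit: £305,000 is £11,400 into a £36,000 phase-out range, leaving 24,600/36,000 of the credit: £2,640 × 24,600/36,000 = £1,804.
Small Business Credit: £305,000 is below the £317,100 cutoff, so the full £6,050 applies.
Renter's Relief Credit: £305,000 is at or below the £310,700 threshold, so the full £5,475 applies.
Dependent Care Credit: income exceeds £287,900 by £17,100, which is 18 full-or-partial £1,000 increments; reduction = 18 × £40 = £720, leaving £520.
Total: £1,804 + £6,050 + £5,475 + £520 = £13,849.

£13,849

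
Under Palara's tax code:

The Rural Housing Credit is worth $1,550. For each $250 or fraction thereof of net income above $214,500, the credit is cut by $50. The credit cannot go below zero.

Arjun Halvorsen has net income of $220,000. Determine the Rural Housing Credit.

Rural Housing Credit: income exceeds $214,500 by $5,500, which is 22 full-or-partial $250 increments; reduction = 22 × $50 = $1,100, leaving $450.

$450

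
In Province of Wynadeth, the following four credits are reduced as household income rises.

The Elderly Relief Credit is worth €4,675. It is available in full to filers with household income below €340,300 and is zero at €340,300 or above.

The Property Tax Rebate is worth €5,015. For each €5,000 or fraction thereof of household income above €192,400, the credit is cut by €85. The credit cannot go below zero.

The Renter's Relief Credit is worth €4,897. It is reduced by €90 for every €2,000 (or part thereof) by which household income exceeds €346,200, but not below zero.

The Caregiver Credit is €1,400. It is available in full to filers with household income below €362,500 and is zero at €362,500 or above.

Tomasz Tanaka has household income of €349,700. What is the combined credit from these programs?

Elderly Relief Credit: €349,700 meets or exceeds the €340,300 cutoff, so the credit is €0.
Property Tax Rebate: income exceeds €192,400 by €157,300, which is 32 full-or-partial €5,000 increments; reduction = 32 × €85 = €2,720, leaving €2,295.
Renter's Relief Credit: income exceeds €346,200 by €3,500, which is 2 full-or-partial €2,000 increments; reduction = 2 × €90 = €180, leaving €4,717.
Caregiver Credit: €349,700 is below the €362,500 cutoff, so the full €1,400 applies.
Total: €0 + €2,295 + €4,717 + €1,400 = €8,412.

€8,412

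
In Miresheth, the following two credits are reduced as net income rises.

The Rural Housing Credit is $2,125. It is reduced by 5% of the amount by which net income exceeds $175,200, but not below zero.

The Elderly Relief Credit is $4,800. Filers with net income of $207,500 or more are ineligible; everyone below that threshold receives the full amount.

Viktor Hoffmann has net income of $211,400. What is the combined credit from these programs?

Rural Housing Credit: 5% of the $36,200 excess over $175,200 is $1,810; credit = $2,125 − $1,810 = $315.
Elderly Relief Credit: $211,400 meets or exceeds the $207,500 cutoff, so the credit is $0.
Total: $315 + $0 = $315.

$315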